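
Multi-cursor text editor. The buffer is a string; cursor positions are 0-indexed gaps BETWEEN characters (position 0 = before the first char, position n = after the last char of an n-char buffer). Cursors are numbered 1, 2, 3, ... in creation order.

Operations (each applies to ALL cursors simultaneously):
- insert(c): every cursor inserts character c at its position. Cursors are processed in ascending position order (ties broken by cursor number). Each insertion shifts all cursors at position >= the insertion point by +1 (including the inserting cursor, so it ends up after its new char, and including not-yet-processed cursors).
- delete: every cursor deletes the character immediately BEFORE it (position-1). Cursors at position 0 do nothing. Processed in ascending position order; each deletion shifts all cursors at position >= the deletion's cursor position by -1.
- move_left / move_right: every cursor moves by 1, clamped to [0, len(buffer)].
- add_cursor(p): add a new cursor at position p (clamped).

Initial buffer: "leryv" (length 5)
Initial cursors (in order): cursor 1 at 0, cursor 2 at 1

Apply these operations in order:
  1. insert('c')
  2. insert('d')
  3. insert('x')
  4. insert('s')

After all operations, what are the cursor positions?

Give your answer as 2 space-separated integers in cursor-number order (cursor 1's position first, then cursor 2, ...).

After op 1 (insert('c')): buffer="clceryv" (len 7), cursors c1@1 c2@3, authorship 1.2....
After op 2 (insert('d')): buffer="cdlcderyv" (len 9), cursors c1@2 c2@5, authorship 11.22....
After op 3 (insert('x')): buffer="cdxlcdxeryv" (len 11), cursors c1@3 c2@7, authorship 111.222....
After op 4 (insert('s')): buffer="cdxslcdxseryv" (len 13), cursors c1@4 c2@9, authorship 1111.2222....

Answer: 4 9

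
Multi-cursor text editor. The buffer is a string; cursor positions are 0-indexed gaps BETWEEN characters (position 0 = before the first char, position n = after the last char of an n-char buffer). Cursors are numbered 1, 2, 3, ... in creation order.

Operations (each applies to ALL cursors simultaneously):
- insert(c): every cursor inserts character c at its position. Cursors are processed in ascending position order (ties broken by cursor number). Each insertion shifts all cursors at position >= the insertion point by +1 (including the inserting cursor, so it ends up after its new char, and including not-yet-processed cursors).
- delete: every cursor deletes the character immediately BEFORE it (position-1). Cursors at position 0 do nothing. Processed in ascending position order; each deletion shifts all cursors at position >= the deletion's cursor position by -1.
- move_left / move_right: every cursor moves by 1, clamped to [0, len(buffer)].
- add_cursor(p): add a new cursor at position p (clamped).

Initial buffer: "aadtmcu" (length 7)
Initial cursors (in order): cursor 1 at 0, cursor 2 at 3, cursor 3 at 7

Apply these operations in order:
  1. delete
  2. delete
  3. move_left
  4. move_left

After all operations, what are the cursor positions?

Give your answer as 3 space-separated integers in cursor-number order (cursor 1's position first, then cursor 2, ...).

After op 1 (delete): buffer="aatmc" (len 5), cursors c1@0 c2@2 c3@5, authorship .....
After op 2 (delete): buffer="atm" (len 3), cursors c1@0 c2@1 c3@3, authorship ...
After op 3 (move_left): buffer="atm" (len 3), cursors c1@0 c2@0 c3@2, authorship ...
After op 4 (move_left): buffer="atm" (len 3), cursors c1@0 c2@0 c3@1, authorship ...

Answer: 0 0 1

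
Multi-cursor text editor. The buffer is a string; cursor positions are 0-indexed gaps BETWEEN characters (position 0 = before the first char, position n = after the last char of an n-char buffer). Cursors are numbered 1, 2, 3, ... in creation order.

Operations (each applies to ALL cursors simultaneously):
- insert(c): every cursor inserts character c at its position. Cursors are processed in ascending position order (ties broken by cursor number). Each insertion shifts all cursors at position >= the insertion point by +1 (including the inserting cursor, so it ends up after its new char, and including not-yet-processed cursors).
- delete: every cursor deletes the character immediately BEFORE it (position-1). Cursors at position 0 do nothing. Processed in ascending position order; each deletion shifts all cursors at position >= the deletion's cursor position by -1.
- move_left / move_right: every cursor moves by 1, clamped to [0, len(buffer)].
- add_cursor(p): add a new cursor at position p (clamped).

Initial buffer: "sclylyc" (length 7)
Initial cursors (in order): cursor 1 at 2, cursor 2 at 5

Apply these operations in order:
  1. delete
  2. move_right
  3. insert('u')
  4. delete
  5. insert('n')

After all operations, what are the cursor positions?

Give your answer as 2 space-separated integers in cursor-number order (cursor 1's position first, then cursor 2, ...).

Answer: 3 6

Derivation:
After op 1 (delete): buffer="slyyc" (len 5), cursors c1@1 c2@3, authorship .....
After op 2 (move_right): buffer="slyyc" (len 5), cursors c1@2 c2@4, authorship .....
After op 3 (insert('u')): buffer="sluyyuc" (len 7), cursors c1@3 c2@6, authorship ..1..2.
After op 4 (delete): buffer="slyyc" (len 5), cursors c1@2 c2@4, authorship .....
After op 5 (insert('n')): buffer="slnyync" (len 7), cursors c1@3 c2@6, authorship ..1..2.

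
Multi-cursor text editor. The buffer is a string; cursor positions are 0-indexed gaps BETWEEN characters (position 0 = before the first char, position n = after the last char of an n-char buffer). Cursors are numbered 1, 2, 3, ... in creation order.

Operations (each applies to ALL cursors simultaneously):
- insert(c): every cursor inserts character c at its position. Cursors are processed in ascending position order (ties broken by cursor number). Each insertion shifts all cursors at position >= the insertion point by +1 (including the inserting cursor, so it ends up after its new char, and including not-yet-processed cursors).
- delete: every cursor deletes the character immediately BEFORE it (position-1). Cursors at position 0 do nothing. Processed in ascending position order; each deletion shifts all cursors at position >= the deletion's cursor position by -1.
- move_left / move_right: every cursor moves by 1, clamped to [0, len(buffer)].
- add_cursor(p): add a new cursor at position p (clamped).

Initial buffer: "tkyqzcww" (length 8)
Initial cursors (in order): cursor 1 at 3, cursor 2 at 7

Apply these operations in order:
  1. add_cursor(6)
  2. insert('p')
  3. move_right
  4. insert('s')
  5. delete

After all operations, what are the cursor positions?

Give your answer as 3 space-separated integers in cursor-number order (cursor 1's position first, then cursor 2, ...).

Answer: 5 11 9

Derivation:
After op 1 (add_cursor(6)): buffer="tkyqzcww" (len 8), cursors c1@3 c3@6 c2@7, authorship ........
After op 2 (insert('p')): buffer="tkypqzcpwpw" (len 11), cursors c1@4 c3@8 c2@10, authorship ...1...3.2.
After op 3 (move_right): buffer="tkypqzcpwpw" (len 11), cursors c1@5 c3@9 c2@11, authorship ...1...3.2.
After op 4 (insert('s')): buffer="tkypqszcpwspws" (len 14), cursors c1@6 c3@11 c2@14, authorship ...1.1..3.32.2
After op 5 (delete): buffer="tkypqzcpwpw" (len 11), cursors c1@5 c3@9 c2@11, authorship ...1...3.2.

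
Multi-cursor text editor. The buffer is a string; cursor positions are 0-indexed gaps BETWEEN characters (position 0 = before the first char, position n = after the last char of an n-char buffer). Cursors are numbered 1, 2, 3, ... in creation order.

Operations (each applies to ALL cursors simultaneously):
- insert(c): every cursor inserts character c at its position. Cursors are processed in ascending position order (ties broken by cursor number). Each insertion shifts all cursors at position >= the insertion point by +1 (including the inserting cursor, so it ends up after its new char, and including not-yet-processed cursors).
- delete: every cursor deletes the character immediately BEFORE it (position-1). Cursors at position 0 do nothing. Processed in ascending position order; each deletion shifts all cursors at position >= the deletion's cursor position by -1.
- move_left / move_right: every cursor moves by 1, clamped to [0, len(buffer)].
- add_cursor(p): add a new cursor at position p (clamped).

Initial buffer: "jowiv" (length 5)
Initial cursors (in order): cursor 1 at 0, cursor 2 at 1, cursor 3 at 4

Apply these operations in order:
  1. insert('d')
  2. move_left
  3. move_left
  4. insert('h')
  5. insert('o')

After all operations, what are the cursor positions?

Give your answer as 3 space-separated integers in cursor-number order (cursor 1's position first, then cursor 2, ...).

Answer: 2 5 11

Derivation:
After op 1 (insert('d')): buffer="djdowidv" (len 8), cursors c1@1 c2@3 c3@7, authorship 1.2...3.
After op 2 (move_left): buffer="djdowidv" (len 8), cursors c1@0 c2@2 c3@6, authorship 1.2...3.
After op 3 (move_left): buffer="djdowidv" (len 8), cursors c1@0 c2@1 c3@5, authorship 1.2...3.
After op 4 (insert('h')): buffer="hdhjdowhidv" (len 11), cursors c1@1 c2@3 c3@8, authorship 112.2..3.3.
After op 5 (insert('o')): buffer="hodhojdowhoidv" (len 14), cursors c1@2 c2@5 c3@11, authorship 11122.2..33.3.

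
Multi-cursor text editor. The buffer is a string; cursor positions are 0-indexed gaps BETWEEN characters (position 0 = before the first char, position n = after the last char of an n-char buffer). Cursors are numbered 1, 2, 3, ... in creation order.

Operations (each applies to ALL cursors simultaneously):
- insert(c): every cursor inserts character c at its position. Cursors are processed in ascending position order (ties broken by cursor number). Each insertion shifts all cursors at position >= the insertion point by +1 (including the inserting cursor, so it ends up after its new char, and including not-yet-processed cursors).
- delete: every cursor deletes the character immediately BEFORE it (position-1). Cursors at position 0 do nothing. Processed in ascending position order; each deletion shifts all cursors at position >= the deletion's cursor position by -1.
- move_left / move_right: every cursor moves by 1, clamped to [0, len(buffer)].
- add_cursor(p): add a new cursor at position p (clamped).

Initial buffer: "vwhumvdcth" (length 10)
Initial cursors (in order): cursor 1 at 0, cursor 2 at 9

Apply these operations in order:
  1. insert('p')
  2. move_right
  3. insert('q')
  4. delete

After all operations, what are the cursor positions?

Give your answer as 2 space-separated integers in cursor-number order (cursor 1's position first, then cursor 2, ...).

After op 1 (insert('p')): buffer="pvwhumvdctph" (len 12), cursors c1@1 c2@11, authorship 1.........2.
After op 2 (move_right): buffer="pvwhumvdctph" (len 12), cursors c1@2 c2@12, authorship 1.........2.
After op 3 (insert('q')): buffer="pvqwhumvdctphq" (len 14), cursors c1@3 c2@14, authorship 1.1........2.2
After op 4 (delete): buffer="pvwhumvdctph" (len 12), cursors c1@2 c2@12, authorship 1.........2.

Answer: 2 12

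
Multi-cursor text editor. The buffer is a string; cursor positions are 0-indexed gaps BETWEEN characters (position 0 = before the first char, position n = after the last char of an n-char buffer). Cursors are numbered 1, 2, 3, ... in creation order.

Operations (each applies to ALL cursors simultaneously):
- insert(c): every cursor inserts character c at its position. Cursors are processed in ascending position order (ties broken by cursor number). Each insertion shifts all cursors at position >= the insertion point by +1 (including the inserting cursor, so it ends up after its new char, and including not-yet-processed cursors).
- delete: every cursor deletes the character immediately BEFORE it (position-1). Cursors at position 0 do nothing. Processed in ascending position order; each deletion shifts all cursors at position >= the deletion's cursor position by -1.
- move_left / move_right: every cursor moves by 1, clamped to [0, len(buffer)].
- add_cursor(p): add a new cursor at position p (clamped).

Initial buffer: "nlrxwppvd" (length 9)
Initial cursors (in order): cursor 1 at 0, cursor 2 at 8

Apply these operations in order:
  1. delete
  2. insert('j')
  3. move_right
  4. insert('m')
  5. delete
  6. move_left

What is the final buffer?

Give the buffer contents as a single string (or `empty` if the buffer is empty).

After op 1 (delete): buffer="nlrxwppd" (len 8), cursors c1@0 c2@7, authorship ........
After op 2 (insert('j')): buffer="jnlrxwppjd" (len 10), cursors c1@1 c2@9, authorship 1.......2.
After op 3 (move_right): buffer="jnlrxwppjd" (len 10), cursors c1@2 c2@10, authorship 1.......2.
After op 4 (insert('m')): buffer="jnmlrxwppjdm" (len 12), cursors c1@3 c2@12, authorship 1.1......2.2
After op 5 (delete): buffer="jnlrxwppjd" (len 10), cursors c1@2 c2@10, authorship 1.......2.
After op 6 (move_left): buffer="jnlrxwppjd" (len 10), cursors c1@1 c2@9, authorship 1.......2.

Answer: jnlrxwppjd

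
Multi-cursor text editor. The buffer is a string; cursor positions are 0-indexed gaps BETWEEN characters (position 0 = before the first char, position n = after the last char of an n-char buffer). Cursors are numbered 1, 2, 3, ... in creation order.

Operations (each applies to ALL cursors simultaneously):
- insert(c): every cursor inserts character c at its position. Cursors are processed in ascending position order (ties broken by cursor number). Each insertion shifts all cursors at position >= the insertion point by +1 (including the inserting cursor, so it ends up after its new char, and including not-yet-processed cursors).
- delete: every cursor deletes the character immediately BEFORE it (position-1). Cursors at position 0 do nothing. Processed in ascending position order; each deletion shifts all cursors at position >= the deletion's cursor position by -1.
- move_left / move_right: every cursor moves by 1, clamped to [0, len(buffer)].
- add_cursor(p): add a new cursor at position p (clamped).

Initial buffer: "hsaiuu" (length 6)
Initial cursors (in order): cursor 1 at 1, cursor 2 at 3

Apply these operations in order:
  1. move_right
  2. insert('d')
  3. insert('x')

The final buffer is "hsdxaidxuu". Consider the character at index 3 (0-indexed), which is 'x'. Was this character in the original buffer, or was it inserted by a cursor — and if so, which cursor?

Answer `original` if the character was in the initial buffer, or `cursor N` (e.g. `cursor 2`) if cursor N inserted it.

After op 1 (move_right): buffer="hsaiuu" (len 6), cursors c1@2 c2@4, authorship ......
After op 2 (insert('d')): buffer="hsdaiduu" (len 8), cursors c1@3 c2@6, authorship ..1..2..
After op 3 (insert('x')): buffer="hsdxaidxuu" (len 10), cursors c1@4 c2@8, authorship ..11..22..
Authorship (.=original, N=cursor N): . . 1 1 . . 2 2 . .
Index 3: author = 1

Answer: cursor 1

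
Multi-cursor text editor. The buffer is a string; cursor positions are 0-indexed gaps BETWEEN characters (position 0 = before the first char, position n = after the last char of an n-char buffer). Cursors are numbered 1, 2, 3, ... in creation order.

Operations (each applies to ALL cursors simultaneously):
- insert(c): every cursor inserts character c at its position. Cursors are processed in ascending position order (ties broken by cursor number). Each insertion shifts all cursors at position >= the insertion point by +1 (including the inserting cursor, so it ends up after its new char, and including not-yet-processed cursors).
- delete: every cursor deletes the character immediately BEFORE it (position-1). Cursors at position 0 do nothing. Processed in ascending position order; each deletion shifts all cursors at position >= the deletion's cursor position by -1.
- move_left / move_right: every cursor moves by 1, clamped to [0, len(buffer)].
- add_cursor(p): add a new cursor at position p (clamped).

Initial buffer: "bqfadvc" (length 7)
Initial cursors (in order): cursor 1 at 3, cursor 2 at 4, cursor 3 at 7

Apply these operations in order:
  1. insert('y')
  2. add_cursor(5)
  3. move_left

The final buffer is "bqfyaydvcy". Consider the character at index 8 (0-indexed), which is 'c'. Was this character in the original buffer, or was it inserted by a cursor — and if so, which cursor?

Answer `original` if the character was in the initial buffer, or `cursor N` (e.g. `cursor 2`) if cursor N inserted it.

After op 1 (insert('y')): buffer="bqfyaydvcy" (len 10), cursors c1@4 c2@6 c3@10, authorship ...1.2...3
After op 2 (add_cursor(5)): buffer="bqfyaydvcy" (len 10), cursors c1@4 c4@5 c2@6 c3@10, authorship ...1.2...3
After op 3 (move_left): buffer="bqfyaydvcy" (len 10), cursors c1@3 c4@4 c2@5 c3@9, authorship ...1.2...3
Authorship (.=original, N=cursor N): . . . 1 . 2 . . . 3
Index 8: author = original

Answer: original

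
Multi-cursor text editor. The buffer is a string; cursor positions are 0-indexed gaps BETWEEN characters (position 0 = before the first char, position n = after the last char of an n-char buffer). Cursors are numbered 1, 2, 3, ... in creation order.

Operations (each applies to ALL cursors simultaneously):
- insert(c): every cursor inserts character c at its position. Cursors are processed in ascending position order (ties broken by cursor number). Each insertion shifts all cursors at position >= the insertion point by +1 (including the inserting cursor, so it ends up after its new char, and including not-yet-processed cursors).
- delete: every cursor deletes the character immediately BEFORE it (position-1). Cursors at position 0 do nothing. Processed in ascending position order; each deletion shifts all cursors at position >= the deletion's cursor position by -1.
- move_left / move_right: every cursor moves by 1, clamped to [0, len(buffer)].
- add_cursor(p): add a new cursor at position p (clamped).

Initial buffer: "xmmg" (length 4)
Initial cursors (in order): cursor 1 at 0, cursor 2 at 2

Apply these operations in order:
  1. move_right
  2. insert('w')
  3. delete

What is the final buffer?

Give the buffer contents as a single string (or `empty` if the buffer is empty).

Answer: xmmg

Derivation:
After op 1 (move_right): buffer="xmmg" (len 4), cursors c1@1 c2@3, authorship ....
After op 2 (insert('w')): buffer="xwmmwg" (len 6), cursors c1@2 c2@5, authorship .1..2.
After op 3 (delete): buffer="xmmg" (len 4), cursors c1@1 c2@3, authorship ....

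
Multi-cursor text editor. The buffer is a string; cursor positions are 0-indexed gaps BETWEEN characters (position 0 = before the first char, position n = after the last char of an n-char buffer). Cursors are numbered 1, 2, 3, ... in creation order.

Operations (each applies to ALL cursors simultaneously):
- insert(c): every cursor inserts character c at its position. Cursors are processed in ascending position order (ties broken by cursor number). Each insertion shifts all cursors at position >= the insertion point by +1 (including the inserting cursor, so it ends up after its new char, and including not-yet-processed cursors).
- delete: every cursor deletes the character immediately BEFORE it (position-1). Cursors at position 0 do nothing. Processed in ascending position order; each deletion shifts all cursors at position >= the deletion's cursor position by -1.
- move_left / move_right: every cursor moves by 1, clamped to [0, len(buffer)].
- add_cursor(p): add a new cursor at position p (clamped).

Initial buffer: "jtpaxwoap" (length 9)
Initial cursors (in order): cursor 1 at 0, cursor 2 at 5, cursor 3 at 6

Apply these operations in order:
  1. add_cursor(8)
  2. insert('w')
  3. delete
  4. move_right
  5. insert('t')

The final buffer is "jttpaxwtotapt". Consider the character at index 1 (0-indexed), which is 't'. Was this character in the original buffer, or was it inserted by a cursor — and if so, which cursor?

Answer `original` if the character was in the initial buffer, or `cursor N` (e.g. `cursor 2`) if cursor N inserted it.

Answer: cursor 1

Derivation:
After op 1 (add_cursor(8)): buffer="jtpaxwoap" (len 9), cursors c1@0 c2@5 c3@6 c4@8, authorship .........
After op 2 (insert('w')): buffer="wjtpaxwwwoawp" (len 13), cursors c1@1 c2@7 c3@9 c4@12, authorship 1.....2.3..4.
After op 3 (delete): buffer="jtpaxwoap" (len 9), cursors c1@0 c2@5 c3@6 c4@8, authorship .........
After op 4 (move_right): buffer="jtpaxwoap" (len 9), cursors c1@1 c2@6 c3@7 c4@9, authorship .........
After op 5 (insert('t')): buffer="jttpaxwtotapt" (len 13), cursors c1@2 c2@8 c3@10 c4@13, authorship .1.....2.3..4
Authorship (.=original, N=cursor N): . 1 . . . . . 2 . 3 . . 4
Index 1: author = 1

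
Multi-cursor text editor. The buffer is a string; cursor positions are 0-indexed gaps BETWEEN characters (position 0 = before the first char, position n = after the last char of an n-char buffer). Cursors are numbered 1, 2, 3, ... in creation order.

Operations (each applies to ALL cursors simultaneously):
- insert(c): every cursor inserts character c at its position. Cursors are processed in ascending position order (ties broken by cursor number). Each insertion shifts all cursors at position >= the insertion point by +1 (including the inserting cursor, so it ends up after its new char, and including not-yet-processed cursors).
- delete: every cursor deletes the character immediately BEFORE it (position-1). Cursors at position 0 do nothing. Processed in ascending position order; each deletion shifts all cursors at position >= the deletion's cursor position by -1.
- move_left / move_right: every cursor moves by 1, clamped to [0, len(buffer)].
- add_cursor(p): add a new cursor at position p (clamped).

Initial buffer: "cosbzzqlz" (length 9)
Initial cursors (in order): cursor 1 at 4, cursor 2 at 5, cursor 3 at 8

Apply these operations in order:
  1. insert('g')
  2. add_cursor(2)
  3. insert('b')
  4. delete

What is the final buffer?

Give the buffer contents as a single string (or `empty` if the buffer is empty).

After op 1 (insert('g')): buffer="cosbgzgzqlgz" (len 12), cursors c1@5 c2@7 c3@11, authorship ....1.2...3.
After op 2 (add_cursor(2)): buffer="cosbgzgzqlgz" (len 12), cursors c4@2 c1@5 c2@7 c3@11, authorship ....1.2...3.
After op 3 (insert('b')): buffer="cobsbgbzgbzqlgbz" (len 16), cursors c4@3 c1@7 c2@10 c3@15, authorship ..4..11.22...33.
After op 4 (delete): buffer="cosbgzgzqlgz" (len 12), cursors c4@2 c1@5 c2@7 c3@11, authorship ....1.2...3.

Answer: cosbgzgzqlgz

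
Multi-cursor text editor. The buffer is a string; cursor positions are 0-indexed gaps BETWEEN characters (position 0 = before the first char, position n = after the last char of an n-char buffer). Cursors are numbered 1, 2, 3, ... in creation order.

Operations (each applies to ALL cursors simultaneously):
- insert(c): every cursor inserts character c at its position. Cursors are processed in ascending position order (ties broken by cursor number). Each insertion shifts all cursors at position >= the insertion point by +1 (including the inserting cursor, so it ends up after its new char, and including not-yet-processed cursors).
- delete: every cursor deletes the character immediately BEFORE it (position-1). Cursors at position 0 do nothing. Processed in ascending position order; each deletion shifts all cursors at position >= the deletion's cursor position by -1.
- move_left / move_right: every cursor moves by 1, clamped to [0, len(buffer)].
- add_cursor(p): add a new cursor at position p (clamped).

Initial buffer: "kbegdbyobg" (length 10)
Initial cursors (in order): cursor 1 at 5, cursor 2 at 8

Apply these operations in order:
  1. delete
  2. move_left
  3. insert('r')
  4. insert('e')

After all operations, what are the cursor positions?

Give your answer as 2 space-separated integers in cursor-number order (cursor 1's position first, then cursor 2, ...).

After op 1 (delete): buffer="kbegbybg" (len 8), cursors c1@4 c2@6, authorship ........
After op 2 (move_left): buffer="kbegbybg" (len 8), cursors c1@3 c2@5, authorship ........
After op 3 (insert('r')): buffer="kbergbrybg" (len 10), cursors c1@4 c2@7, authorship ...1..2...
After op 4 (insert('e')): buffer="kberegbreybg" (len 12), cursors c1@5 c2@9, authorship ...11..22...

Answer: 5 9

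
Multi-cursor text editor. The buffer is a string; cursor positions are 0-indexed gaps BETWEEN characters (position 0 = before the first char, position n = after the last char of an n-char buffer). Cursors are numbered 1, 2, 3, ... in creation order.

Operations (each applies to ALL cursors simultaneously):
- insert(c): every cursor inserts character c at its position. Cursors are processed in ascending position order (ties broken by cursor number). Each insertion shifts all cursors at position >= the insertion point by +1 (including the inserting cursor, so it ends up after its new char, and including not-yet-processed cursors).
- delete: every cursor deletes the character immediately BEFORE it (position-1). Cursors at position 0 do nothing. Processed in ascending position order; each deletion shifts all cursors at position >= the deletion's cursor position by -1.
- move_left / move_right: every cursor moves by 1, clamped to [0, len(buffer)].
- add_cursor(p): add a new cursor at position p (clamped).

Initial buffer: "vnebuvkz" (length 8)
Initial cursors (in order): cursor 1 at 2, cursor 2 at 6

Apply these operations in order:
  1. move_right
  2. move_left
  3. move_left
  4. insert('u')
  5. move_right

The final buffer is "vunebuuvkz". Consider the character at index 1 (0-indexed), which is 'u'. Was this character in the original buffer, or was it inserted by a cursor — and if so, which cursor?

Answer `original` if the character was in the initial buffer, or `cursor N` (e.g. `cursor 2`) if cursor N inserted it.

After op 1 (move_right): buffer="vnebuvkz" (len 8), cursors c1@3 c2@7, authorship ........
After op 2 (move_left): buffer="vnebuvkz" (len 8), cursors c1@2 c2@6, authorship ........
After op 3 (move_left): buffer="vnebuvkz" (len 8), cursors c1@1 c2@5, authorship ........
After op 4 (insert('u')): buffer="vunebuuvkz" (len 10), cursors c1@2 c2@7, authorship .1....2...
After op 5 (move_right): buffer="vunebuuvkz" (len 10), cursors c1@3 c2@8, authorship .1....2...
Authorship (.=original, N=cursor N): . 1 . . . . 2 . . .
Index 1: author = 1

Answer: cursor 1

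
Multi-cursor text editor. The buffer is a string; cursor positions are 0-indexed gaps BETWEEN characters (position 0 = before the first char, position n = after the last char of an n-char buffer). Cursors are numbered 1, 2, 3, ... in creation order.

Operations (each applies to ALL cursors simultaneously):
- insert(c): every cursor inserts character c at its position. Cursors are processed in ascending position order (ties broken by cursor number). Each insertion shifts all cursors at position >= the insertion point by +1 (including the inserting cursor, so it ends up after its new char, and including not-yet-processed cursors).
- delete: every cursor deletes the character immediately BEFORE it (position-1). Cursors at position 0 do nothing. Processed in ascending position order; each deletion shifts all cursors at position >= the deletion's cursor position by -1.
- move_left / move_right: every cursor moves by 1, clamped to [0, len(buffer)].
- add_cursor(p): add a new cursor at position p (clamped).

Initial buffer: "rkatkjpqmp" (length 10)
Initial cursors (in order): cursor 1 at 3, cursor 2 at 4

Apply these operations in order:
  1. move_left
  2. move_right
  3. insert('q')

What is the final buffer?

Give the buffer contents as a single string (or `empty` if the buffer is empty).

After op 1 (move_left): buffer="rkatkjpqmp" (len 10), cursors c1@2 c2@3, authorship ..........
After op 2 (move_right): buffer="rkatkjpqmp" (len 10), cursors c1@3 c2@4, authorship ..........
After op 3 (insert('q')): buffer="rkaqtqkjpqmp" (len 12), cursors c1@4 c2@6, authorship ...1.2......

Answer: rkaqtqkjpqmp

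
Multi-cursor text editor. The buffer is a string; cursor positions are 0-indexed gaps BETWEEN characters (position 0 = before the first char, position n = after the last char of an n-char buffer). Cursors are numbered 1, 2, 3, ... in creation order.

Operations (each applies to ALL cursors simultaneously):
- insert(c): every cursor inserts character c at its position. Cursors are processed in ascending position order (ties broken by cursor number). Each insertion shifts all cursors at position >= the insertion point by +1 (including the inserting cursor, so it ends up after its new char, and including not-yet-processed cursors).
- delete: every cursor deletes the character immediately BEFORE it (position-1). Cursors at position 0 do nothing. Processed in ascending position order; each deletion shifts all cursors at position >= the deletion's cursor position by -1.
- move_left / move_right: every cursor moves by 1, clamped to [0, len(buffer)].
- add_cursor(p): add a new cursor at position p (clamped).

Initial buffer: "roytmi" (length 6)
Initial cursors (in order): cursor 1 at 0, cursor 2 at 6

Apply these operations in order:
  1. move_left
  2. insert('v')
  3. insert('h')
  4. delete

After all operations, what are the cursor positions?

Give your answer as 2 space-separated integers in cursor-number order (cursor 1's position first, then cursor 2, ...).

Answer: 1 7

Derivation:
After op 1 (move_left): buffer="roytmi" (len 6), cursors c1@0 c2@5, authorship ......
After op 2 (insert('v')): buffer="vroytmvi" (len 8), cursors c1@1 c2@7, authorship 1.....2.
After op 3 (insert('h')): buffer="vhroytmvhi" (len 10), cursors c1@2 c2@9, authorship 11.....22.
After op 4 (delete): buffer="vroytmvi" (len 8), cursors c1@1 c2@7, authorship 1.....2.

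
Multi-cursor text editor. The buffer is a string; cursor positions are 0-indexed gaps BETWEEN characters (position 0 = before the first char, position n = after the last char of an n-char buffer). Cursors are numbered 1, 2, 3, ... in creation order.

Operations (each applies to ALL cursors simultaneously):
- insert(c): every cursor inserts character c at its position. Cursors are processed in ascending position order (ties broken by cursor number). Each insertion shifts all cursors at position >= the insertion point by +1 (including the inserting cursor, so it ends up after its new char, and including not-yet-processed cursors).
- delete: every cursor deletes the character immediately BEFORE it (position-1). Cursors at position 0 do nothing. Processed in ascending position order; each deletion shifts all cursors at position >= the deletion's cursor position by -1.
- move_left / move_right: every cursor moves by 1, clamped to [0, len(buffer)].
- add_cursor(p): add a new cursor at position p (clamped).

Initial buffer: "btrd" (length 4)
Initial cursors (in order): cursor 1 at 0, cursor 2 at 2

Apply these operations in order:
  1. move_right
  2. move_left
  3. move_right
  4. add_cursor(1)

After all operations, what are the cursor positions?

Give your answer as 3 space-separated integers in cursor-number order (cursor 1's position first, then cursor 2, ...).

After op 1 (move_right): buffer="btrd" (len 4), cursors c1@1 c2@3, authorship ....
After op 2 (move_left): buffer="btrd" (len 4), cursors c1@0 c2@2, authorship ....
After op 3 (move_right): buffer="btrd" (len 4), cursors c1@1 c2@3, authorship ....
After op 4 (add_cursor(1)): buffer="btrd" (len 4), cursors c1@1 c3@1 c2@3, authorship ....

Answer: 1 3 1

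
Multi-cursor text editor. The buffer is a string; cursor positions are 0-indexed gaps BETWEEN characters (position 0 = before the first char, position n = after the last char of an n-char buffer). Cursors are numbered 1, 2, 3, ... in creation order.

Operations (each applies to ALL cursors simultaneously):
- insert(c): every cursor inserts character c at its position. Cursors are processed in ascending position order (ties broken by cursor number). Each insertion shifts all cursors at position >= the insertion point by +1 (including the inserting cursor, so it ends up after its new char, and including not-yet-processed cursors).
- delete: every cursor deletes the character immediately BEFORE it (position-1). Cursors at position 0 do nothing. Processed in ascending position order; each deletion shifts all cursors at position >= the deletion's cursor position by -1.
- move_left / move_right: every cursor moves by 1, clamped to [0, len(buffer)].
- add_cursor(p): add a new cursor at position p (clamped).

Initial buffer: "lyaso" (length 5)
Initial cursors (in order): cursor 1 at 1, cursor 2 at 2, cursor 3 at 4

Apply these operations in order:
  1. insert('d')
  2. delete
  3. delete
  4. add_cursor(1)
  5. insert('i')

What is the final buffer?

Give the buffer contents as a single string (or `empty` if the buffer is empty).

Answer: iiaiio

Derivation:
After op 1 (insert('d')): buffer="ldydasdo" (len 8), cursors c1@2 c2@4 c3@7, authorship .1.2..3.
After op 2 (delete): buffer="lyaso" (len 5), cursors c1@1 c2@2 c3@4, authorship .....
After op 3 (delete): buffer="ao" (len 2), cursors c1@0 c2@0 c3@1, authorship ..
After op 4 (add_cursor(1)): buffer="ao" (len 2), cursors c1@0 c2@0 c3@1 c4@1, authorship ..
After op 5 (insert('i')): buffer="iiaiio" (len 6), cursors c1@2 c2@2 c3@5 c4@5, authorship 12.34.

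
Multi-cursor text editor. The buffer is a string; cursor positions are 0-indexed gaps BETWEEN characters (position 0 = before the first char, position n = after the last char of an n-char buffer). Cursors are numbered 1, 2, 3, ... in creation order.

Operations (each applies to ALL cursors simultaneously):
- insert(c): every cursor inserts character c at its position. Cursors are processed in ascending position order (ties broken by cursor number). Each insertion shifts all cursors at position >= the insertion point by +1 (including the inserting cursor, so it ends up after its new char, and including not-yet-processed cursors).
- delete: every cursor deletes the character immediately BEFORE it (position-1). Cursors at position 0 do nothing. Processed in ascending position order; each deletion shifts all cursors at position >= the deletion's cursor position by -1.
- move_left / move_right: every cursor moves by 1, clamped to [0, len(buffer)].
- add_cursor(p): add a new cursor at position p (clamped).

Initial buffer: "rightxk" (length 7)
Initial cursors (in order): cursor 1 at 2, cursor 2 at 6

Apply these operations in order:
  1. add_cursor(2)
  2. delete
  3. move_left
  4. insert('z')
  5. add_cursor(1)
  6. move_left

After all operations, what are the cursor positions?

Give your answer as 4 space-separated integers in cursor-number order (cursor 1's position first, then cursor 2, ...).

After op 1 (add_cursor(2)): buffer="rightxk" (len 7), cursors c1@2 c3@2 c2@6, authorship .......
After op 2 (delete): buffer="ghtk" (len 4), cursors c1@0 c3@0 c2@3, authorship ....
After op 3 (move_left): buffer="ghtk" (len 4), cursors c1@0 c3@0 c2@2, authorship ....
After op 4 (insert('z')): buffer="zzghztk" (len 7), cursors c1@2 c3@2 c2@5, authorship 13..2..
After op 5 (add_cursor(1)): buffer="zzghztk" (len 7), cursors c4@1 c1@2 c3@2 c2@5, authorship 13..2..
After op 6 (move_left): buffer="zzghztk" (len 7), cursors c4@0 c1@1 c3@1 c2@4, authorship 13..2..

Answer: 1 4 1 0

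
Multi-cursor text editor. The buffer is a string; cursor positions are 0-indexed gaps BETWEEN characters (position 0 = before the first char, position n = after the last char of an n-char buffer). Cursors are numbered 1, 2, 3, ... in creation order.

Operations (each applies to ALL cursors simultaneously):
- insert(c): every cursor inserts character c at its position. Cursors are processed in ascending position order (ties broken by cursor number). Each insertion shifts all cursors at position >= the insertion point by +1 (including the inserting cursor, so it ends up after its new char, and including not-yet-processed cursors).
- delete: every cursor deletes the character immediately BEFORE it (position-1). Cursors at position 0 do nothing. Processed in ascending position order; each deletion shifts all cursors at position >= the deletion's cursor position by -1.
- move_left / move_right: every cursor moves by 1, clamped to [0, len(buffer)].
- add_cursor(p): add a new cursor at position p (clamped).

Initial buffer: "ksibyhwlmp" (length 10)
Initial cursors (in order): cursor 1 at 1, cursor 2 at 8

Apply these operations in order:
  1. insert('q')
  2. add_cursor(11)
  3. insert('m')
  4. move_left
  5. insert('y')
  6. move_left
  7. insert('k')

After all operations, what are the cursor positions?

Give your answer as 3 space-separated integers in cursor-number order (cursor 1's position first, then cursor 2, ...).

After op 1 (insert('q')): buffer="kqsibyhwlqmp" (len 12), cursors c1@2 c2@10, authorship .1.......2..
After op 2 (add_cursor(11)): buffer="kqsibyhwlqmp" (len 12), cursors c1@2 c2@10 c3@11, authorship .1.......2..
After op 3 (insert('m')): buffer="kqmsibyhwlqmmmp" (len 15), cursors c1@3 c2@12 c3@14, authorship .11.......22.3.
After op 4 (move_left): buffer="kqmsibyhwlqmmmp" (len 15), cursors c1@2 c2@11 c3@13, authorship .11.......22.3.
After op 5 (insert('y')): buffer="kqymsibyhwlqymmymp" (len 18), cursors c1@3 c2@13 c3@16, authorship .111.......222.33.
After op 6 (move_left): buffer="kqymsibyhwlqymmymp" (len 18), cursors c1@2 c2@12 c3@15, authorship .111.......222.33.
After op 7 (insert('k')): buffer="kqkymsibyhwlqkymmkymp" (len 21), cursors c1@3 c2@14 c3@18, authorship .1111.......2222.333.

Answer: 3 14 18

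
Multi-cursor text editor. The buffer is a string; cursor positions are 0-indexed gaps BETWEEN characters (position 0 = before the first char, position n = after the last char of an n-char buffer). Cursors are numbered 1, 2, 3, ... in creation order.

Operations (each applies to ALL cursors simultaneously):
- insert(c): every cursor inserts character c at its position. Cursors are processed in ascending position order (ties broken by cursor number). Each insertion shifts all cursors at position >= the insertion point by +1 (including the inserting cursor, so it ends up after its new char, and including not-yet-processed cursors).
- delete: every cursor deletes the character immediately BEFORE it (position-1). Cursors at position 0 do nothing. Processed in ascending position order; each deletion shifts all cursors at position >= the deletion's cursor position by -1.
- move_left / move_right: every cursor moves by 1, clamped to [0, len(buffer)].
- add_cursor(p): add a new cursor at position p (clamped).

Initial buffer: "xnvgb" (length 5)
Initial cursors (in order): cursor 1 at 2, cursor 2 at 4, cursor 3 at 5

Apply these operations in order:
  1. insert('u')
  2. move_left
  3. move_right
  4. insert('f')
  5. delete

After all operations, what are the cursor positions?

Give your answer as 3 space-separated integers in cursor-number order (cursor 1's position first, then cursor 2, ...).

After op 1 (insert('u')): buffer="xnuvgubu" (len 8), cursors c1@3 c2@6 c3@8, authorship ..1..2.3
After op 2 (move_left): buffer="xnuvgubu" (len 8), cursors c1@2 c2@5 c3@7, authorship ..1..2.3
After op 3 (move_right): buffer="xnuvgubu" (len 8), cursors c1@3 c2@6 c3@8, authorship ..1..2.3
After op 4 (insert('f')): buffer="xnufvgufbuf" (len 11), cursors c1@4 c2@8 c3@11, authorship ..11..22.33
After op 5 (delete): buffer="xnuvgubu" (len 8), cursors c1@3 c2@6 c3@8, authorship ..1..2.3

Answer: 3 6 8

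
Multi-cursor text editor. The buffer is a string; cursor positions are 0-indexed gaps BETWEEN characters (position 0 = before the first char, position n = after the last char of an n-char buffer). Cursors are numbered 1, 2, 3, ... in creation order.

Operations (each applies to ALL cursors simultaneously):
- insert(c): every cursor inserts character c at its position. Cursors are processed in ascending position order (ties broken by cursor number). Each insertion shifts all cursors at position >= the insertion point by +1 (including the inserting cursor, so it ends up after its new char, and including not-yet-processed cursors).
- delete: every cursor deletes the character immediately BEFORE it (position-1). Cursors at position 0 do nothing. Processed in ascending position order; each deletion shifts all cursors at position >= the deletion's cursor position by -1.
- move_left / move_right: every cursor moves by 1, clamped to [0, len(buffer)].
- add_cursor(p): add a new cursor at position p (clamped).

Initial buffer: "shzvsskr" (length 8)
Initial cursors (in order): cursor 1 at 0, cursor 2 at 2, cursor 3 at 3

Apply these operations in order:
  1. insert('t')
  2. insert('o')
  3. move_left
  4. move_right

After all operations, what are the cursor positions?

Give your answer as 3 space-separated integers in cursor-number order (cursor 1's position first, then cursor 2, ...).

Answer: 2 6 9

Derivation:
After op 1 (insert('t')): buffer="tshtztvsskr" (len 11), cursors c1@1 c2@4 c3@6, authorship 1..2.3.....
After op 2 (insert('o')): buffer="toshtoztovsskr" (len 14), cursors c1@2 c2@6 c3@9, authorship 11..22.33.....
After op 3 (move_left): buffer="toshtoztovsskr" (len 14), cursors c1@1 c2@5 c3@8, authorship 11..22.33.....
After op 4 (move_right): buffer="toshtoztovsskr" (len 14), cursors c1@2 c2@6 c3@9, authorship 11..22.33.....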